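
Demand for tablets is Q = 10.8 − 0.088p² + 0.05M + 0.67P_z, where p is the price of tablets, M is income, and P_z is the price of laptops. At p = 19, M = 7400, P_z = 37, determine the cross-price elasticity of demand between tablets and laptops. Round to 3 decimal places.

0.066

At the given point, Q = 10.8 − 0.088(19)² + 0.05(7400) + 0.67(37) = 10.8 − 31.768 + 370 + 24.79 = 373.822.
∂Q/∂P_z = +0.67, so E_xy = 0.67·(37/373.822) ≈ 0.066.
E_xy > 0: the goods are substitutes.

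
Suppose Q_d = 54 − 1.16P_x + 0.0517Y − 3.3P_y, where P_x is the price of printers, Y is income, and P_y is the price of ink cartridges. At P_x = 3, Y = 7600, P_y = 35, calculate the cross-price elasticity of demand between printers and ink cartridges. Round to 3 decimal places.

Substituting, Q_d = 54 − 1.16(3) + 0.0517(7600) − 3.3(35) = 54 − 3.48 + 392.92 − 115.5 = 327.94.
∂Q_d/∂P_y = −3.3, so E_xy = -3.3·(35/327.94) ≈ -0.352.
E_xy < 0: the goods are complements.

-0.352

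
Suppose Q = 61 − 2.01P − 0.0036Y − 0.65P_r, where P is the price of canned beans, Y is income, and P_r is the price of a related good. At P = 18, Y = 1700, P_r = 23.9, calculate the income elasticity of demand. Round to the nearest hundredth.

-1.93

First evaluate Q: 61 − 2.01(18) − 0.0036(1700) − 0.65(23.9) = 61 − 36.18 − 6.12 − 15.535 = 3.165.
∂Q/∂Y = −0.0036, so E_I = -0.0036·(1700/3.165) ≈ -1.93.
E_I < 0: inferior good.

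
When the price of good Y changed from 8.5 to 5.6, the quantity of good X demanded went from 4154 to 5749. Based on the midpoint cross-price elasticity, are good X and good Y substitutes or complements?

complements

%ΔQ_x = (5749 − 4154)/[(4154+5749)/2] = 1595/4951.5 ≈ 0.3221.
%ΔP_y = (5.6 − 8.5)/[(8.5+5.6)/2] ≈ -0.4113.
E_xy = 0.3221/-0.4113 ≈ -0.783.
E_xy < 0, so the goods are complements.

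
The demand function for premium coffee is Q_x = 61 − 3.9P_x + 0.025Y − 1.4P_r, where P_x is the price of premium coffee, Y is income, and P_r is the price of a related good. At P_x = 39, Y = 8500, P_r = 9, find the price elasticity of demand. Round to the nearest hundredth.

Substituting, Q_x = 61 − 3.9(39) + 0.025(8500) − 1.4(9) = 61 − 152.1 + 212.5 − 12.6 = 108.8.
∂Q_x/∂P_x = −3.9, so E_p = (−3.9)·(39/108.8) ≈ -1.40.
|E_p| > 1: demand is elastic.

-1.40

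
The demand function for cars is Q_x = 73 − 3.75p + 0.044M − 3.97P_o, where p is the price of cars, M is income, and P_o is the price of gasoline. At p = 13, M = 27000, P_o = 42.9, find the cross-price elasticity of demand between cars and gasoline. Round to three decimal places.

Substituting, Q_x = 73 − 3.75(13) + 0.044(27000) − 3.97(42.9) = 73 − 48.75 + 1188 − 170.313 = 1041.937.
∂Q_x/∂P_o = −3.97, so E_xy = -3.97·(42.9/1041.937) ≈ -0.163.
E_xy < 0: the goods are complements.

-0.163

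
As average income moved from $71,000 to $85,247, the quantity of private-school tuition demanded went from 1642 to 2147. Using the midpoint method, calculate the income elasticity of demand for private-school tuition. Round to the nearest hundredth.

1.46

%ΔQ = (2147 − 1642)/[(1642+2147)/2] = 505/1894.5 ≈ 0.2666.
%ΔY = (85,247 − 71,000)/[(71,000+85,247)/2] = 14247/78123.5 ≈ 0.1824.
E_I = %ΔQ/%ΔY ≈ 1.46.
E_I > 1: normal good (luxury).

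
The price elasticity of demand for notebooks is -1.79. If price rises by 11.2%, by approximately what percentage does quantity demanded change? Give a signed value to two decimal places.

-20.05

%ΔQ ≈ E × %ΔP = (-1.79) × (11.2%) ≈ -20.05%.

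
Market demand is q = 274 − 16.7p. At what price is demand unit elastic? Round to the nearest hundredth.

8.20

For linear demand q = a − bp, E = −bp/(a − bp). |E| = 1 ⇒ bp = a − bp ⇒ p = a/(2b).
p = 274/(2·16.7) ≈ 8.20.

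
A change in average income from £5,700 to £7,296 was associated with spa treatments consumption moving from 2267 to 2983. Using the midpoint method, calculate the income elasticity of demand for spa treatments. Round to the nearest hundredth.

%ΔQ = (2983 − 2267)/[(2267+2983)/2] = 716/2625 ≈ 0.2728.
%ΔY = (7,296 − 5,700)/[(5,700+7,296)/2] = 1596/6498 ≈ 0.2456.
E_I = %ΔQ/%ΔY ≈ 1.11.
E_I > 1: normal good (luxury).

1.11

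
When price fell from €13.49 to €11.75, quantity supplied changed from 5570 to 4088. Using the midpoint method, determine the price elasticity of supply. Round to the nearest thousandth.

2.226

%ΔQ = (4088 − 5570)/[(5570 + 4088)/2] = -1482/4829 ≈ -0.3069.
%ΔP = (11.75 − 13.49)/[(13.49 + 11.75)/2] = -1.74/12.62 ≈ -0.1379.
Arc elasticity E = %ΔQ/%ΔP ≈ -0.3069/-0.1379 ≈ 2.226.
|E| > 1: supply is elastic over this range.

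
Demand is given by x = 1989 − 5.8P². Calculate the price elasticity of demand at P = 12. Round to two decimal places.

-1.45

At P = 12, x = 1153.8.
dx/dP = −2·5.8·P = −139.2.
Point elasticity E = (dx/dP)·(P/x) = -139.2 × 12/1153.8 ≈ -1.45.
|E| > 1, so demand is elastic at this price.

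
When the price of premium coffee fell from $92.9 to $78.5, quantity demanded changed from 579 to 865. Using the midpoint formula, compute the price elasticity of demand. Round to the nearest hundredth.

%ΔQ = (865 − 579)/[(579 + 865)/2] = 286/722 ≈ 0.3961.
%Δp = (78.5 − 92.9)/[(92.9 + 78.5)/2] = -14.4/85.7 ≈ -0.1680.
Arc elasticity E = %ΔQ/%Δp ≈ 0.3961/-0.1680 ≈ -2.36.
|E| > 1: demand is elastic over this range.

-2.36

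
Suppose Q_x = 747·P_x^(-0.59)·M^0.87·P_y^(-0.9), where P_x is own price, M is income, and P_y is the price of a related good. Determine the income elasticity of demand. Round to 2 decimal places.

0.87

For a Cobb–Douglas (constant-elasticity) form Q_x = A·M^α·…, the elasticity with respect to M equals the exponent α at every point.
Here the exponent on M is 0.87, so the income elasticity of demand is 0.87.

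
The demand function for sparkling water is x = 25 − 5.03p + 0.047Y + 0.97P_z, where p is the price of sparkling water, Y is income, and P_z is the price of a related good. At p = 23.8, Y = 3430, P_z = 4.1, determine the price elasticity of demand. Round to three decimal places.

-1.699

x = 25 − 5.03(23.8) + 0.047(3430) + 0.97(4.1) = 25 − 119.714 + 161.21 + 3.977 = 70.473.
∂x/∂p = −5.03, so E_p = (−5.03)·(23.8/70.473) ≈ -1.699.
|E_p| > 1: demand is elastic.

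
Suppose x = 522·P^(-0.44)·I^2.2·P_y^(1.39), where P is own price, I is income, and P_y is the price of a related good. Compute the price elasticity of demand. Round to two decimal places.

For a Cobb–Douglas (constant-elasticity) form x = A·P^α·…, the elasticity with respect to P equals the exponent α at every point.
Here the exponent on P is -0.44, so the price elasticity of demand is -0.44.

-0.44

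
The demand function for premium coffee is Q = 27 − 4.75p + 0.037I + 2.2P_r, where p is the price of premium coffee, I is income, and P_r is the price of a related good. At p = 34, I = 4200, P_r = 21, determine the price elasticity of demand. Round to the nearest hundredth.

-2.41

Evaluating quantity at (p, I, P_r) gives Q = 27 − 4.75(34) + 0.037(4200) + 2.2(21) = 27 − 161.5 + 155.4 + 46.2 = 67.1.
∂Q/∂p = −4.75, so E_p = (−4.75)·(34/67.1) ≈ -2.41.
|E_p| > 1: demand is elastic.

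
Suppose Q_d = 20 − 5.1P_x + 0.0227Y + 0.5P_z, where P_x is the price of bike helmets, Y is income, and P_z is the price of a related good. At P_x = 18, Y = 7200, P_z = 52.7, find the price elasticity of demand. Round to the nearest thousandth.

-0.778

At the given point, Q_d = 20 − 5.1(18) + 0.0227(7200) + 0.5(52.7) = 20 − 91.8 + 163.44 + 26.35 = 117.99.
∂Q_d/∂P_x = −5.1, so E_p = (−5.1)·(18/117.99) ≈ -0.778.
|E_p| < 1: demand is inelastic.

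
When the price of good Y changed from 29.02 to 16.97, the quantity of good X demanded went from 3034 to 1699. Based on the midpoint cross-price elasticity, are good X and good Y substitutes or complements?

%ΔQ_x = (1699 − 3034)/[(3034+1699)/2] = -1335/2366.5 ≈ -0.5641.
%ΔP_y = (16.97 − 29.02)/[(29.02+16.97)/2] ≈ -0.5240.
E_xy = -0.5641/-0.5240 ≈ 1.077.
E_xy > 0, so the goods are substitutes.

substitutes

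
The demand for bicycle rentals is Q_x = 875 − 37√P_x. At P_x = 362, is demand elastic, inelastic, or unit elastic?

At P_x = 362, Q_x = 171.027.
dQ_x/dP_x = −37/(2√P_x) = −37/(2·19.0263).
Point elasticity E = (dQ_x/dP_x)·(P_x/Q_x) = -0.9723 × 362/171.027 ≈ -2.058.
|E| ≈ 2.058 > 1, so demand is elastic.

elastic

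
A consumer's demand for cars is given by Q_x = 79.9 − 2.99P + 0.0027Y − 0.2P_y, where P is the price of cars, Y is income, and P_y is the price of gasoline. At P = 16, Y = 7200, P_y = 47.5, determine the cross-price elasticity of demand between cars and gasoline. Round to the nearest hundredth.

Substituting, Q_x = 79.9 − 2.99(16) + 0.0027(7200) − 0.2(47.5) = 79.9 − 47.84 + 19.44 − 9.5 = 42.
∂Q_x/∂P_y = −0.2, so E_xy = -0.2·(47.5/42) ≈ -0.23.
E_xy < 0: the goods are complements.

-0.23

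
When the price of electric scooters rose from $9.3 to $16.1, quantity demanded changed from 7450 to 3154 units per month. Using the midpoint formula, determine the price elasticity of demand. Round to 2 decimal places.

%ΔQ = (3154 − 7450)/[(7450 + 3154)/2] = -4296/5302 ≈ -0.8103.
%ΔP = (16.1 − 9.3)/[(9.3 + 16.1)/2] = 6.8/12.7 ≈ 0.5354.
Arc elasticity E = %ΔQ/%ΔP ≈ -0.8103/0.5354 ≈ -1.51.
|E| > 1: demand is elastic over this range.

-1.51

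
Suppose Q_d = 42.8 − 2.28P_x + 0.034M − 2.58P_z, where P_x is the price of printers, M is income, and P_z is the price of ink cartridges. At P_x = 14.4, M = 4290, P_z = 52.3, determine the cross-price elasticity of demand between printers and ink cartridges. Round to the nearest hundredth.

Substituting, Q_d = 42.8 − 2.28(14.4) + 0.034(4290) − 2.58(52.3) = 42.8 − 32.832 + 145.86 − 134.934 = 20.894.
∂Q_d/∂P_z = −2.58, so E_xy = -2.58·(52.3/20.894) ≈ -6.46.
E_xy < 0: the goods are complements.

-6.46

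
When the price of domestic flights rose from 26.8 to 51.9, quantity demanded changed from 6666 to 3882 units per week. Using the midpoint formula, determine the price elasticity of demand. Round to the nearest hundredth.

-0.83

%Δq = (3882 − 6666)/[(6666 + 3882)/2] = -2784/5274 ≈ -0.5279.
%ΔP = (51.9 − 26.8)/[(26.8 + 51.9)/2] = 25.1/39.35 ≈ 0.6379.
Arc elasticity E = %Δq/%ΔP ≈ -0.5279/0.6379 ≈ -0.83.
|E| < 1: demand is inelastic over this range.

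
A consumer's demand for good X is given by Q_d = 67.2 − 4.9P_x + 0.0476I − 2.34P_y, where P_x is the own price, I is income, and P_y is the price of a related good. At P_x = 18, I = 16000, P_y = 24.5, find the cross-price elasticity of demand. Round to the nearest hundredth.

-0.08

Q_d = 67.2 − 4.9(18) + 0.0476(16000) − 2.34(24.5) = 67.2 − 88.2 + 761.6 − 57.33 = 683.27.
∂Q_d/∂P_y = −2.34, so E_xy = -2.34·(24.5/683.27) ≈ -0.08.
E_xy < 0: the goods are complements.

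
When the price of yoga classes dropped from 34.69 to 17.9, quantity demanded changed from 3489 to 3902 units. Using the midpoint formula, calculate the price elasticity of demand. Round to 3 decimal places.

%Δq = (3902 − 3489)/[(3489 + 3902)/2] = 413/3695.5 ≈ 0.1118.
%Δp = (17.9 − 34.69)/[(34.69 + 17.9)/2] = -16.79/26.295 ≈ -0.6385.
Arc elasticity E = %Δq/%Δp ≈ 0.1118/-0.6385 ≈ -0.175.
|E| < 1: demand is inelastic over this range.

-0.175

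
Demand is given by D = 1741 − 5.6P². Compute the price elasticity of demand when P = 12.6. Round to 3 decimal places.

-2.087

At P = 12.6, D = 851.944.
dD/dP = −2·5.6·P = −141.12.
Point elasticity E = (dD/dP)·(P/D) = -141.12 × 12.6/851.944 ≈ -2.087.
|E| > 1, so demand is elastic at this price.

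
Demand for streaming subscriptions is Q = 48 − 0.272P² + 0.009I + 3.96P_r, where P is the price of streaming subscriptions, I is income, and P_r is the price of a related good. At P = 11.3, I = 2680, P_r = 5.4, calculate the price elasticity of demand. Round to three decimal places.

-1.182

First evaluate Q: 48 − 0.272(11.3)² + 0.009(2680) + 3.96(5.4) = 48 − 34.7317 + 24.12 + 21.384 = 58.7723.
∂Q/∂P = −2·0.272·P = -6.1472, so E_p = -6.1472·(11.3/58.7723) ≈ -1.182.
|E_p| > 1: demand is elastic.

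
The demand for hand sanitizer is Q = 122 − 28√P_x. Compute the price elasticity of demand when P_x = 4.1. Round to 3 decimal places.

At P_x = 4.1, Q = 65.3043.
dQ/dP_x = −28/(2√P_x) = −28/(2·2.0248).
Point elasticity E = (dQ/dP_x)·(P_x/Q) = -6.9141 × 4.1/65.3043 ≈ -0.434.
|E| < 1, so demand is inelastic at this price.

-0.434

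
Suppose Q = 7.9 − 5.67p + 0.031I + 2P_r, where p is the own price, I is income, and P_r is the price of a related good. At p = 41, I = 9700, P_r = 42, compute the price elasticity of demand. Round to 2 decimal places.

-1.45

Q = 7.9 − 5.67(41) + 0.031(9700) + 2(42) = 7.9 − 232.47 + 300.7 + 84 = 160.13.
∂Q/∂p = −5.67, so E_p = (−5.67)·(41/160.13) ≈ -1.45.
|E_p| > 1: demand is elastic.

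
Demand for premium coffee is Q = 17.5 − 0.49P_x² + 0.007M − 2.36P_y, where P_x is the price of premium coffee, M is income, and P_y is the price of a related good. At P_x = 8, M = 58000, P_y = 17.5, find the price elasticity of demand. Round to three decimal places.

-0.179

First evaluate Q: 17.5 − 0.49(8)² + 0.007(58000) − 2.36(17.5) = 17.5 − 31.36 + 406 − 41.3 = 350.84.
∂Q/∂P_x = −2·0.49·P_x = -7.84, so E_p = -7.84·(8/350.84) ≈ -0.179.
|E_p| < 1: demand is inelastic.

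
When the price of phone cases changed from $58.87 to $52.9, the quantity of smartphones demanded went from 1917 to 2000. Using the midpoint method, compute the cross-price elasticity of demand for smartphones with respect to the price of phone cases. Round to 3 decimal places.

%ΔQ_x = (2000 − 1917)/[(1917+2000)/2] = 83/1958.5 ≈ 0.0424.
%ΔP_y = (52.9 − 58.87)/[(58.87+52.9)/2] ≈ -0.1068.
E_xy = 0.0424/-0.1068 ≈ -0.397.
E_xy < 0, so smartphones and phone cases are complements.

-0.397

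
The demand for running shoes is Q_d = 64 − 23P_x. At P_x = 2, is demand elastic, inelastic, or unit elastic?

elastic

At P_x = 2, Q_d = 18.
dQ_d/dP_x = −23.
Point elasticity E = (dQ_d/dP_x)·(P_x/Q_d) = -23 × 2/18 ≈ -2.556.
|E| ≈ 2.556 > 1, so demand is elastic.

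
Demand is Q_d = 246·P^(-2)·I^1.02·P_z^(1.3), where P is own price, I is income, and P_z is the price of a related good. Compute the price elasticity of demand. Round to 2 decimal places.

For a Cobb–Douglas (constant-elasticity) form Q_d = A·P^α·…, the elasticity with respect to P equals the exponent α at every point.
Here the exponent on P is -2, so the price elasticity of demand is -2.00.

-2.00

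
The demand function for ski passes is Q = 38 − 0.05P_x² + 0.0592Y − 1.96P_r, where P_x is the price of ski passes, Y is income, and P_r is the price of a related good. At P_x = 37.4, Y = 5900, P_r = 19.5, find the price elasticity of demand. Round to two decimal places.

Evaluating quantity at (P_x, Y, P_r) gives Q = 38 − 0.05(37.4)² + 0.0592(5900) − 1.96(19.5) = 38 − 69.938 + 349.28 − 38.22 = 279.122.
∂Q/∂P_x = −2·0.05·P_x = -3.74, so E_p = -3.74·(37.4/279.122) ≈ -0.50.
|E_p| < 1: demand is inelastic.

-0.50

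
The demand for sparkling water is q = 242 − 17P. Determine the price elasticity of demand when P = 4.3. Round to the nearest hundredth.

At P = 4.3, q = 168.9.
dq/dP = −17.
Point elasticity E = (dq/dP)·(P/q) = -17 × 4.3/168.9 ≈ -0.43.
|E| < 1, so demand is inelastic at this price.

-0.43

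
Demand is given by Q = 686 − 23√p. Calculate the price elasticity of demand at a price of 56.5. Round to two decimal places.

-0.17

At p = 56.5, Q = 513.1171.
dQ/dp = −23/(2√p) = −23/(2·7.5166).
Point elasticity E = (dQ/dp)·(p/Q) = -1.5299 × 56.5/513.1171 ≈ -0.17.
|E| < 1, so demand is inelastic at this price.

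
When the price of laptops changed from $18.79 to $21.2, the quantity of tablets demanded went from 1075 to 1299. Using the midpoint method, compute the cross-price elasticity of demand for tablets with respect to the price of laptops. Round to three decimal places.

%ΔQ_x = (1299 − 1075)/[(1075+1299)/2] = 224/1187 ≈ 0.1887.
%ΔP_y = (21.2 − 18.79)/[(18.79+21.2)/2] ≈ 0.1205.
E_xy = 0.1887/0.1205 ≈ 1.566.
E_xy > 0, so tablets and laptops are substitutes.

1.566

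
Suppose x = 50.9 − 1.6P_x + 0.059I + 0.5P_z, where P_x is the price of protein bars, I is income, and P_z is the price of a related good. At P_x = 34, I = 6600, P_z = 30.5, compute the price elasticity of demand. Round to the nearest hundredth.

Evaluating quantity at (P_x, I, P_z) gives x = 50.9 − 1.6(34) + 0.059(6600) + 0.5(30.5) = 50.9 − 54.4 + 389.4 + 15.25 = 401.15.
∂x/∂P_x = −1.6, so E_p = (−1.6)·(34/401.15) ≈ -0.14.
|E_p| < 1: demand is inelastic.

-0.14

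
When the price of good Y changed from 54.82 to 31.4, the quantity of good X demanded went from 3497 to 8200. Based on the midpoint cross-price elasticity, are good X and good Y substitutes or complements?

%ΔQ_x = (8200 − 3497)/[(3497+8200)/2] = 4703/5848.5 ≈ 0.8041.
%ΔP_y = (31.4 − 54.82)/[(54.82+31.4)/2] ≈ -0.5433.
E_xy = 0.8041/-0.5433 ≈ -1.480.
E_xy < 0, so the goods are complements.

complements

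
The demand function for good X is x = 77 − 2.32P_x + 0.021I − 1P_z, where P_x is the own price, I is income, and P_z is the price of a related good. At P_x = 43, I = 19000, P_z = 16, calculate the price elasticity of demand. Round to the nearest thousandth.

-0.277

First evaluate x: 77 − 2.32(43) + 0.021(19000) − 1(16) = 77 − 99.76 + 399 − 16 = 360.24.
∂x/∂P_x = −2.32, so E_p = (−2.32)·(43/360.24) ≈ -0.277.
|E_p| < 1: demand is inelastic.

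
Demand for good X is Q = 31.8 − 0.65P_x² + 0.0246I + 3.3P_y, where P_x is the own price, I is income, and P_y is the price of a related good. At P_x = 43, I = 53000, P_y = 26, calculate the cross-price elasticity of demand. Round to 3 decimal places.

0.391

Substituting, Q = 31.8 − 0.65(43)² + 0.0246(53000) + 3.3(26) = 31.8 − 1201.85 + 1303.8 + 85.8 = 219.55.
∂Q/∂P_y = +3.3, so E_xy = 3.3·(26/219.55) ≈ 0.391.
E_xy > 0: the goods are substitutes.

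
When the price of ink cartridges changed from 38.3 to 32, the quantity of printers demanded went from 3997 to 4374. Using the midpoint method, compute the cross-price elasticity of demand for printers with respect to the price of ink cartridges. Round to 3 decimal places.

-0.503

%ΔQ_x = (4374 − 3997)/[(3997+4374)/2] = 377/4185.5 ≈ 0.0901.
%ΔP_y = (32 − 38.3)/[(38.3+32)/2] ≈ -0.1792.
E_xy = 0.0901/-0.1792 ≈ -0.503.
E_xy < 0, so printers and ink cartridges are complements.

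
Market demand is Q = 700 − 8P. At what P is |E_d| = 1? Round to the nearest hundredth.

43.75

For linear demand Q = a − bP, E = −bP/(a − bP). |E| = 1 ⇒ bP = a − bP ⇒ P = a/(2b).
P = 700/(2·8) = 43.75.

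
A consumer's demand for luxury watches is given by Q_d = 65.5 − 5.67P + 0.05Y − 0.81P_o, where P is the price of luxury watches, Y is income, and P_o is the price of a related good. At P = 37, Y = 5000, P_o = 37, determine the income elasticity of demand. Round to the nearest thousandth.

First evaluate Q_d: 65.5 − 5.67(37) + 0.05(5000) − 0.81(37) = 65.5 − 209.79 + 250 − 29.97 = 75.74.
∂Q_d/∂Y = +0.05, so E_I = 0.05·(5000/75.74) ≈ 3.301.
E_I > 1: normal good (luxury).

3.301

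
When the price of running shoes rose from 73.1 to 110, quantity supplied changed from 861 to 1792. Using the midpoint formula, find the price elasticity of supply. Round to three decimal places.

1.741

%ΔQ = (1792 − 861)/[(861 + 1792)/2] = 931/1326.5 ≈ 0.7018.
%ΔP = (110 − 73.1)/[(73.1 + 110)/2] = 36.9/91.55 ≈ 0.4031.
Arc elasticity E = %ΔQ/%ΔP ≈ 0.7018/0.4031 ≈ 1.741.
|E| > 1: supply is elastic over this range.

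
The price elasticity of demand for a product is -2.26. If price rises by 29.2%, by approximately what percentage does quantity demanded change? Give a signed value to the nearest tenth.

%ΔQ ≈ E × %ΔP = (-2.26) × (29.2%) ≈ -66.0%.

-66.0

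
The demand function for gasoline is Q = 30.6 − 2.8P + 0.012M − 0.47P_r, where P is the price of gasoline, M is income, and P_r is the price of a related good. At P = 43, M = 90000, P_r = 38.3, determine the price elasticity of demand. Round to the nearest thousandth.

-0.124

Substituting, Q = 30.6 − 2.8(43) + 0.012(90000) − 0.47(38.3) = 30.6 − 120.4 + 1080 − 18.001 = 972.199.
∂Q/∂P = −2.8, so E_p = (−2.8)·(43/972.199) ≈ -0.124.
|E_p| < 1: demand is inelastic.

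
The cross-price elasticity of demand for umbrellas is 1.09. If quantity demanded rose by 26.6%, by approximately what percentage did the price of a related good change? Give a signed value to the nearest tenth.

24.4

%ΔQ ≈ E × %ΔP_y ⇒ %ΔP_y = %ΔQ / E = (26.6%)/(1.09) ≈ 24.4%.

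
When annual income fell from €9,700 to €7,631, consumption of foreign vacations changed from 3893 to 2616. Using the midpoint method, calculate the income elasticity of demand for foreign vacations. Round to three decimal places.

%ΔQ = (2616 − 3893)/[(3893+2616)/2] = -1277/3254.5 ≈ -0.3924.
%ΔY = (7,631 − 9,700)/[(9,700+7,631)/2] = -2069/8665.5 ≈ -0.2388.
E_I = %ΔQ/%ΔY ≈ 1.643.
E_I > 1: normal good (luxury).

1.643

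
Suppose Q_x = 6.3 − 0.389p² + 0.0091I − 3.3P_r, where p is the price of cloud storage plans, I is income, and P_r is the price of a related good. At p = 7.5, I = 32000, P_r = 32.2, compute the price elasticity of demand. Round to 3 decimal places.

Evaluating quantity at (p, I, P_r) gives Q_x = 6.3 − 0.389(7.5)² + 0.0091(32000) − 3.3(32.2) = 6.3 − 21.8813 + 291.2 − 106.26 = 169.3588.
∂Q_x/∂p = −2·0.389·p = -5.835, so E_p = -5.835·(7.5/169.3588) ≈ -0.258.
|E_p| < 1: demand is inelastic.

-0.258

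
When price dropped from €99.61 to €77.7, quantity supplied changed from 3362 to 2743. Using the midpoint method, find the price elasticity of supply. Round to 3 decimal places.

%Δq = (2743 − 3362)/[(3362 + 2743)/2] = -619/3052.5 ≈ -0.2028.
%ΔP = (77.7 − 99.61)/[(99.61 + 77.7)/2] = -21.91/88.655 ≈ -0.2471.
Arc elasticity E = %Δq/%ΔP ≈ -0.2028/-0.2471 ≈ 0.821.
|E| < 1: supply is inelastic over this range.

0.821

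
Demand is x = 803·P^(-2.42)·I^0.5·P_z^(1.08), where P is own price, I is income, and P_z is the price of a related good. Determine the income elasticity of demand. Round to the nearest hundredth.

0.50

For a Cobb–Douglas (constant-elasticity) form x = A·I^α·…, the elasticity with respect to I equals the exponent α at every point.
Here the exponent on I is 0.5, so the income elasticity of demand is 0.50.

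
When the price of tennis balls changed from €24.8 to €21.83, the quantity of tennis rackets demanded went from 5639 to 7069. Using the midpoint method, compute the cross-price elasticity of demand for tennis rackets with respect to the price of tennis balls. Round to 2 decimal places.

-1.77

%ΔQ_x = (7069 − 5639)/[(5639+7069)/2] = 1430/6354 ≈ 0.2251.
%ΔP_y = (21.83 − 24.8)/[(24.8+21.83)/2] ≈ -0.1274.
E_xy = 0.2251/-0.1274 ≈ -1.77.
E_xy < 0, so tennis rackets and tennis balls are complements.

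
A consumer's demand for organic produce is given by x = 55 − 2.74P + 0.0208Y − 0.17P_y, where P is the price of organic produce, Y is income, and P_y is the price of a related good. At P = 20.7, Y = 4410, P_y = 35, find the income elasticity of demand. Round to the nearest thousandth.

Substituting, x = 55 − 2.74(20.7) + 0.0208(4410) − 0.17(35) = 55 − 56.718 + 91.728 − 5.95 = 84.06.
∂x/∂Y = +0.0208, so E_I = 0.0208·(4410/84.06) ≈ 1.091.
E_I > 1: normal good (luxury).

1.091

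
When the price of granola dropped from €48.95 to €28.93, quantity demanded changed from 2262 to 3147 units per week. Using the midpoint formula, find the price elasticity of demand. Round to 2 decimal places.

%ΔQ = (3147 − 2262)/[(2262 + 3147)/2] = 885/2704.5 ≈ 0.3272.
%ΔP = (28.93 − 48.95)/[(48.95 + 28.93)/2] = -20.02/38.94 ≈ -0.5141.
Arc elasticity E = %ΔQ/%ΔP ≈ 0.3272/-0.5141 ≈ -0.64.
|E| < 1: demand is inelastic over this range.

-0.64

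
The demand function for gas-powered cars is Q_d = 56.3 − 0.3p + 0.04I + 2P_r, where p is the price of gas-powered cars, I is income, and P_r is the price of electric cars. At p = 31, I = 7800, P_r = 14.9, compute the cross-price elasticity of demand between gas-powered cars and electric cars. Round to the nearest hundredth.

0.08

At the given point, Q_d = 56.3 − 0.3(31) + 0.04(7800) + 2(14.9) = 56.3 − 9.3 + 312 + 29.8 = 388.8.
∂Q_d/∂P_r = +2, so E_xy = 2·(14.9/388.8) ≈ 0.08.
E_xy > 0: the goods are substitutes.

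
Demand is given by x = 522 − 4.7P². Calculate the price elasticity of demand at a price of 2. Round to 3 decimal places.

At P = 2, x = 503.2.
dx/dP = −2·4.7·P = −18.8.
Point elasticity E = (dx/dP)·(P/x) = -18.8 × 2/503.2 ≈ -0.075.
|E| < 1, so demand is inelastic at this price.

-0.075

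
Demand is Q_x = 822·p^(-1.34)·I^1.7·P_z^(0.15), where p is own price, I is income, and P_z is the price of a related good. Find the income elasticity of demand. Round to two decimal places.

1.70

For a Cobb–Douglas (constant-elasticity) form Q_x = A·I^α·…, the elasticity with respect to I equals the exponent α at every point.
Here the exponent on I is 1.7, so the income elasticity of demand is 1.70.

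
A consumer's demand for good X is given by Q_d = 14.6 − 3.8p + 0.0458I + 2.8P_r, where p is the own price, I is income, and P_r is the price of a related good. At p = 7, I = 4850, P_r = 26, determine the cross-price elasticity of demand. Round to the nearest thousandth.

First evaluate Q_d: 14.6 − 3.8(7) + 0.0458(4850) + 2.8(26) = 14.6 − 26.6 + 222.13 + 72.8 = 282.93.
∂Q_d/∂P_r = +2.8, so E_xy = 2.8·(26/282.93) ≈ 0.257.
E_xy > 0: the goods are substitutes.

0.257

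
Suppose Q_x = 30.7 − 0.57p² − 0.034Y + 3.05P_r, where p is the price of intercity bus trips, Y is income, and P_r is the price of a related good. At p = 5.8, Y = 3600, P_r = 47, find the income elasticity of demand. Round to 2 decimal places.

-3.77

Substituting, Q_x = 30.7 − 0.57(5.8)² − 0.034(3600) + 3.05(47) = 30.7 − 19.1748 − 122.4 + 143.35 = 32.4752.
∂Q_x/∂Y = −0.034, so E_I = -0.034·(3600/32.4752) ≈ -3.77.
E_I < 0: inferior good.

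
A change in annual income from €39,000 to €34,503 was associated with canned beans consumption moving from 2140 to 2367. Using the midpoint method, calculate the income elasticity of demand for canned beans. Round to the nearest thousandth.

%ΔQ = (2367 − 2140)/[(2140+2367)/2] = 227/2253.5 ≈ 0.1007.
%ΔM = (34,503 − 39,000)/[(39,000+34,503)/2] = -4497/36751.5 ≈ -0.1224.
E_I = %ΔQ/%ΔM ≈ -0.823.
E_I < 0: inferior good.

-0.823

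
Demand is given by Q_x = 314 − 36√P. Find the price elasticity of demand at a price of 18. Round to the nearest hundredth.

At P = 18, Q_x = 161.2649.
dQ_x/dP = −36/(2√P) = −36/(2·4.2426).
Point elasticity E = (dQ_x/dP)·(P/Q_x) = -4.2426 × 18/161.2649 ≈ -0.47.
|E| < 1, so demand is inelastic at this price.

-0.47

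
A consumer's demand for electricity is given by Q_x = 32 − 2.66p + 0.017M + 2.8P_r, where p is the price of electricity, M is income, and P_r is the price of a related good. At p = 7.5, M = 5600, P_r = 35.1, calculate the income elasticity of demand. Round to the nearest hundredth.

Evaluating quantity at (p, M, P_r) gives Q_x = 32 − 2.66(7.5) + 0.017(5600) + 2.8(35.1) = 32 − 19.95 + 95.2 + 98.28 = 205.53.
∂Q_x/∂M = +0.017, so E_I = 0.017·(5600/205.53) ≈ 0.46.
E_I ∈ (0,1): normal good (necessity).

0.46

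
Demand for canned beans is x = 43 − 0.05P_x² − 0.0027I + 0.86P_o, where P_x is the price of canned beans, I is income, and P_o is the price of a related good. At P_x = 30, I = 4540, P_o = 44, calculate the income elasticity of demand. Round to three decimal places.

x = 43 − 0.05(30)² − 0.0027(4540) + 0.86(44) = 43 − 45 − 12.258 + 37.84 = 23.582.
∂x/∂I = −0.0027, so E_I = -0.0027·(4540/23.582) ≈ -0.520.
E_I < 0: inferior good.

-0.520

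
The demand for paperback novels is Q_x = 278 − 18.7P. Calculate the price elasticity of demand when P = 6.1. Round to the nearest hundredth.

-0.70

At P = 6.1, Q_x = 163.93.
dQ_x/dP = −18.7.
Point elasticity E = (dQ_x/dP)·(P/Q_x) = -18.7 × 6.1/163.93 ≈ -0.70.
|E| < 1, so demand is inelastic at this price.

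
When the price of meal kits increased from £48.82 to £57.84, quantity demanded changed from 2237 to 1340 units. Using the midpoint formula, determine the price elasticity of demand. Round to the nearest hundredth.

-2.97

%ΔQ = (1340 − 2237)/[(2237 + 1340)/2] = -897/1788.5 ≈ -0.5015.
%Δp = (57.84 − 48.82)/[(48.82 + 57.84)/2] = 9.02/53.33 ≈ 0.1691.
Arc elasticity E = %ΔQ/%Δp ≈ -0.5015/0.1691 ≈ -2.97.
|E| > 1: demand is elastic over this range.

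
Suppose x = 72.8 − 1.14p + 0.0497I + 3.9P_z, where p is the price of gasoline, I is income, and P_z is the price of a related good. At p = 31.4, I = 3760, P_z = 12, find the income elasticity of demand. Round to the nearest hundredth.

0.69

First evaluate x: 72.8 − 1.14(31.4) + 0.0497(3760) + 3.9(12) = 72.8 − 35.796 + 186.872 + 46.8 = 270.676.
∂x/∂I = +0.0497, so E_I = 0.0497·(3760/270.676) ≈ 0.69.
E_I ∈ (0,1): normal good (necessity).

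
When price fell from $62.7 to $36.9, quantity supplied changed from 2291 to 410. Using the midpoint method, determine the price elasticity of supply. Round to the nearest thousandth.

2.688

%ΔQ = (410 − 2291)/[(2291 + 410)/2] = -1881/1350.5 ≈ -1.3928.
%ΔP = (36.9 − 62.7)/[(62.7 + 36.9)/2] = -25.8/49.8 ≈ -0.5181.
Arc elasticity E = %ΔQ/%ΔP ≈ -1.3928/-0.5181 ≈ 2.688.
|E| > 1: supply is elastic over this range.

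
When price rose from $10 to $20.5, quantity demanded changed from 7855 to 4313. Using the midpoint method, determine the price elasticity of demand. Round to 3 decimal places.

%Δq = (4313 − 7855)/[(7855 + 4313)/2] = -3542/6084 ≈ -0.5822.
%ΔP = (20.5 − 10)/[(10 + 20.5)/2] = 10.5/15.25 ≈ 0.6885.
Arc elasticity E = %Δq/%ΔP ≈ -0.5822/0.6885 ≈ -0.846.
|E| < 1: demand is inelastic over this range.

-0.846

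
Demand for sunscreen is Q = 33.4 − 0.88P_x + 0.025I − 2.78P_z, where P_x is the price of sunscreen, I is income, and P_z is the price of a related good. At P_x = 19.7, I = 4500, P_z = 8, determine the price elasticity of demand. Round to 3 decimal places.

First evaluate Q: 33.4 − 0.88(19.7) + 0.025(4500) − 2.78(8) = 33.4 − 17.336 + 112.5 − 22.24 = 106.324.
∂Q/∂P_x = −0.88, so E_p = (−0.88)·(19.7/106.324) ≈ -0.163.
|E_p| < 1: demand is inelastic.

-0.163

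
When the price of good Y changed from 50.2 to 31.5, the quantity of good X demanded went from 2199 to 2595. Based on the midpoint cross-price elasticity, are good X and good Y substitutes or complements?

complements

%ΔQ_x = (2595 − 2199)/[(2199+2595)/2] = 396/2397 ≈ 0.1652.
%ΔP_y = (31.5 − 50.2)/[(50.2+31.5)/2] ≈ -0.4578.
E_xy = 0.1652/-0.4578 ≈ -0.361.
E_xy < 0, so the goods are complements.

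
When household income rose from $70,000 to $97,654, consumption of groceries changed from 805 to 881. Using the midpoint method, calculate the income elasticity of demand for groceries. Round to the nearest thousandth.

0.273

%ΔQ = (881 − 805)/[(805+881)/2] = 76/843 ≈ 0.0902.
%ΔY = (97,654 − 70,000)/[(70,000+97,654)/2] = 27654/83827 ≈ 0.3299.
E_I = %ΔQ/%ΔY ≈ 0.273.
E_I ∈ (0,1): normal good (necessity).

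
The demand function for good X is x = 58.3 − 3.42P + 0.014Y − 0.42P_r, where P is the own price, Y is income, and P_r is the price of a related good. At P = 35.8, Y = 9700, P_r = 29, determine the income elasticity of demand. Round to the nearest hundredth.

2.28

Substituting, x = 58.3 − 3.42(35.8) + 0.014(9700) − 0.42(29) = 58.3 − 122.436 + 135.8 − 12.18 = 59.484.
∂x/∂Y = +0.014, so E_I = 0.014·(9700/59.484) ≈ 2.28.
E_I > 1: normal good (luxury).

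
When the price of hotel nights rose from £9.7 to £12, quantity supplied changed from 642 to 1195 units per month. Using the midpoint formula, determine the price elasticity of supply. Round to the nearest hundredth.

2.84

%Δq = (1195 − 642)/[(642 + 1195)/2] = 553/918.5 ≈ 0.6021.
%ΔP = (12 − 9.7)/[(9.7 + 12)/2] = 2.3/10.85 ≈ 0.2120.
Arc elasticity E = %Δq/%ΔP ≈ 0.6021/0.2120 ≈ 2.84.
|E| > 1: supply is elastic over this range.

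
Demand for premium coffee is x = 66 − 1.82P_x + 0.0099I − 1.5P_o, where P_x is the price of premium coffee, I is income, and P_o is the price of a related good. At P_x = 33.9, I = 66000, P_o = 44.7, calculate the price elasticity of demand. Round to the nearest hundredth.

-0.10

Substituting, x = 66 − 1.82(33.9) + 0.0099(66000) − 1.5(44.7) = 66 − 61.698 + 653.4 − 67.05 = 590.652.
∂x/∂P_x = −1.82, so E_p = (−1.82)·(33.9/590.652) ≈ -0.10.
|E_p| < 1: demand is inelastic.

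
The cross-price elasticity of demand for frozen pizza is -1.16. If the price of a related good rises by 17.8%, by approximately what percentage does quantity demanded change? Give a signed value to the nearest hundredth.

%ΔQ ≈ E × %ΔP_y = (-1.16) × (17.8%) ≈ -20.65%.

-20.65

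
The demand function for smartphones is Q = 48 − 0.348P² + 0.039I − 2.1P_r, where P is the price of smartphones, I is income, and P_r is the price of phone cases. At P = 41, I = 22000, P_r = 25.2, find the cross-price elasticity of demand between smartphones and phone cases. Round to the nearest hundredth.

Substituting, Q = 48 − 0.348(41)² + 0.039(22000) − 2.1(25.2) = 48 − 584.988 + 858 − 52.92 = 268.092.
∂Q/∂P_r = −2.1, so E_xy = -2.1·(25.2/268.092) ≈ -0.20.
E_xy < 0: the goods are complements.

-0.20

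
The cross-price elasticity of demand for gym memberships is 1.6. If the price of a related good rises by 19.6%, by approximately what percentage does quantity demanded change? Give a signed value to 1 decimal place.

%ΔQ ≈ E × %ΔP_y = (1.6) × (19.6%) ≈ 31.4%.

31.4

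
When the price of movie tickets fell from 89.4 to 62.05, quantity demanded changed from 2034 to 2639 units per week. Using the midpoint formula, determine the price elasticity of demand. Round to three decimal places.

%Δq = (2639 − 2034)/[(2034 + 2639)/2] = 605/2336.5 ≈ 0.2589.
%Δp = (62.05 − 89.4)/[(89.4 + 62.05)/2] = -27.35/75.725 ≈ -0.3612.
Arc elasticity E = %Δq/%Δp ≈ 0.2589/-0.3612 ≈ -0.717.
|E| < 1: demand is inelastic over this range.

-0.717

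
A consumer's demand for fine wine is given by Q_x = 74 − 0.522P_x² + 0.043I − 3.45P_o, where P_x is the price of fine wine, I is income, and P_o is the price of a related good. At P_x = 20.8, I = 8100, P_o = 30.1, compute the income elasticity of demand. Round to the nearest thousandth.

Substituting, Q_x = 74 − 0.522(20.8)² + 0.043(8100) − 3.45(30.1) = 74 − 225.8381 + 348.3 − 103.845 = 92.6169.
∂Q_x/∂I = +0.043, so E_I = 0.043·(8100/92.6169) ≈ 3.761.
E_I > 1: normal good (luxury).

3.761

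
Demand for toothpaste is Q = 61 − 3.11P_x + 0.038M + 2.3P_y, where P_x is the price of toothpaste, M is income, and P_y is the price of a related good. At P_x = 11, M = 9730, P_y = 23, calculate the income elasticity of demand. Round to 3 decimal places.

Substituting, Q = 61 − 3.11(11) + 0.038(9730) + 2.3(23) = 61 − 34.21 + 369.74 + 52.9 = 449.43.
∂Q/∂M = +0.038, so E_I = 0.038·(9730/449.43) ≈ 0.823.
E_I ∈ (0,1): normal good (necessity).

0.823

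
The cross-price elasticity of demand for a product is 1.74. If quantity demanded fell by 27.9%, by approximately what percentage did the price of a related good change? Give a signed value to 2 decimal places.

-16.03

%ΔQ ≈ E × %ΔP_y ⇒ %ΔP_y = %ΔQ / E = (-27.9%)/(1.74) ≈ -16.03%.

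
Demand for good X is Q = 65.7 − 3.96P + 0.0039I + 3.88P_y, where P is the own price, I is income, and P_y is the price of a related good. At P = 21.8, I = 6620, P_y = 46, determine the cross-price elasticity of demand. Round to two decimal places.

0.97

Substituting, Q = 65.7 − 3.96(21.8) + 0.0039(6620) + 3.88(46) = 65.7 − 86.328 + 25.818 + 178.48 = 183.67.
∂Q/∂P_y = +3.88, so E_xy = 3.88·(46/183.67) ≈ 0.97.
E_xy > 0: the goods are substitutes.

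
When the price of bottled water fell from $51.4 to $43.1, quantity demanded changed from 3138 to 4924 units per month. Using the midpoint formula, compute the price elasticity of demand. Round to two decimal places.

%Δq = (4924 − 3138)/[(3138 + 4924)/2] = 1786/4031 ≈ 0.4431.
%ΔP = (43.1 − 51.4)/[(51.4 + 43.1)/2] = -8.3/47.25 ≈ -0.1757.
Arc elasticity E = %Δq/%ΔP ≈ 0.4431/-0.1757 ≈ -2.52.
|E| > 1: demand is elastic over this range.

-2.52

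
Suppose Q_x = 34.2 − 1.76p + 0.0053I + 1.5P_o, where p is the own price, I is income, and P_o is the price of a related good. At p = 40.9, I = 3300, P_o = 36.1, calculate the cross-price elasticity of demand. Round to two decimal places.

1.60

Substituting, Q_x = 34.2 − 1.76(40.9) + 0.0053(3300) + 1.5(36.1) = 34.2 − 71.984 + 17.49 + 54.15 = 33.856.
∂Q_x/∂P_o = +1.5, so E_xy = 1.5·(36.1/33.856) ≈ 1.60.
E_xy > 0: the goods are substitutes.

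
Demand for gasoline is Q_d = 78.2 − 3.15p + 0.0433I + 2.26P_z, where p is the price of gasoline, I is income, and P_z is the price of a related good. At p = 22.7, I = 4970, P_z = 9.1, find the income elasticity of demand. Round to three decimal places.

0.888

Q_d = 78.2 − 3.15(22.7) + 0.0433(4970) + 2.26(9.1) = 78.2 − 71.505 + 215.201 + 20.566 = 242.462.
∂Q_d/∂I = +0.0433, so E_I = 0.0433·(4970/242.462) ≈ 0.888.
E_I ∈ (0,1): normal good (necessity).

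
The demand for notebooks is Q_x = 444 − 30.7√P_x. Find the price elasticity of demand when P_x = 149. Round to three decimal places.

At P_x = 149, Q_x = 69.2587.
dQ_x/dP_x = −30.7/(2√P_x) = −30.7/(2·12.2066).
Point elasticity E = (dQ_x/dP_x)·(P_x/Q_x) = -1.2575 × 149/69.2587 ≈ -2.705.
|E| > 1, so demand is elastic at this price.

-2.705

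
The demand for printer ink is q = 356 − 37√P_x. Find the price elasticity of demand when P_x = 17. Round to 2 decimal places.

-0.37

At P_x = 17, q = 203.4451.
dq/dP_x = −37/(2√P_x) = −37/(2·4.1231).
Point elasticity E = (dq/dP_x)·(P_x/q) = -4.4869 × 17/203.4451 ≈ -0.37.
|E| < 1, so demand is inelastic at this price.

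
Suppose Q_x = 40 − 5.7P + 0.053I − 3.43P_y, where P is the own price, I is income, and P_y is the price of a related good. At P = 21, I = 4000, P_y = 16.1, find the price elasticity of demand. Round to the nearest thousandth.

Substituting, Q_x = 40 − 5.7(21) + 0.053(4000) − 3.43(16.1) = 40 − 119.7 + 212 − 55.223 = 77.077.
∂Q_x/∂P = −5.7, so E_p = (−5.7)·(21/77.077) ≈ -1.553.
|E_p| > 1: demand is elastic.

-1.553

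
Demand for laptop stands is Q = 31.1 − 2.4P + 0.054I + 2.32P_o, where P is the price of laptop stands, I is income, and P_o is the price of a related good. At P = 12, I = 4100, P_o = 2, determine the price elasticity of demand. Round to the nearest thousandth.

-0.126

Substituting, Q = 31.1 − 2.4(12) + 0.054(4100) + 2.32(2) = 31.1 − 28.8 + 221.4 + 4.64 = 228.34.
∂Q/∂P = −2.4, so E_p = (−2.4)·(12/228.34) ≈ -0.126.
|E_p| < 1: demand is inelastic.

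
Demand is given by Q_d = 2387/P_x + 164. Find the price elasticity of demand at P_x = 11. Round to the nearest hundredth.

-0.57

At P_x = 11, Q_d = 381.
dQ_d/dP_x = −2387/P_x² = −19.7273.
Point elasticity E = (dQ_d/dP_x)·(P_x/Q_d) = -19.7273 × 11/381 ≈ -0.57.
|E| < 1, so demand is inelastic at this price.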